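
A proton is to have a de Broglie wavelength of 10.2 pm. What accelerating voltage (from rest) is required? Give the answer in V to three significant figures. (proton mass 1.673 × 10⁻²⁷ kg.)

p = h/λ = 6.626 × 10⁻³⁴ / 1.020 × 10⁻¹¹ = 6.496 × 10⁻²³ kg·m/s.
KE = p²/(2m) = 1.261 × 10⁻¹⁸ J.
V = KE/e = 1.261 × 10⁻¹⁸ / (1.602 × 10⁻¹⁹) = 7.87 V.

V = 7.87 V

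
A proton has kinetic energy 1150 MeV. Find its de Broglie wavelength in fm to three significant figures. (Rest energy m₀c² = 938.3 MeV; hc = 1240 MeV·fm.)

Total energy E = KE + m₀c² = 1150 + 938.3 = 2088.3 MeV.
(pc)² = E² − (m₀c²)² = (2088.3)² − (938.3)² = 3.481 × 10⁶ MeV², so pc = 1866 MeV.
λ = hc/(pc) = 1240 MeV·fm / 1866 MeV = 0.665 fm.

λ = 0.665 fm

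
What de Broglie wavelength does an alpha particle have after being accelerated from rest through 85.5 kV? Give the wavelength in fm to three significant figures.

KE = 2eV = 2 × 1.602 × 10⁻¹⁹ × 8.550 × 10⁴ = 2.739 × 10⁻¹⁴ J.
p = √(2mKE) = √(2 × 6.645 × 10⁻²⁷ × 2.739 × 10⁻¹⁴) = 1.908 × 10⁻²⁰ kg·m/s.
λ = h/p = 6.626 × 10⁻³⁴ / 1.908 × 10⁻²⁰ = 3.47 × 10⁻¹⁴ m = 34.7 fm.

λ = 34.7 fm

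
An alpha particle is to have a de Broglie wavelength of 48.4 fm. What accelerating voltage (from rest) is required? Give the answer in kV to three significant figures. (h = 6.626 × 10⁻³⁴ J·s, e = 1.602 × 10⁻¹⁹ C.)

V = 44.0 kV

p = h/λ = 6.626 × 10⁻³⁴ / 4.840 × 10⁻¹⁴ = 1.369 × 10⁻²⁰ kg·m/s.
KE = p²/(2m) = 1.410 × 10⁻¹⁴ J.
V = KE/2e = 1.410 × 10⁻¹⁴ / (2 × 1.602 × 10⁻¹⁹) = 44.0 kV.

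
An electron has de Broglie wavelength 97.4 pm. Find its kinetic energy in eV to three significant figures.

KE = 159 eV

p = h/λ = 6.626 × 10⁻³⁴ / 9.740 × 10⁻¹¹ = 6.803 × 10⁻²⁴ kg·m/s.
KE = p²/(2m) = (6.803 × 10⁻²⁴)² / (2 × 9.109 × 10⁻³¹) = 2.540 × 10⁻¹⁷ J = 159 eV.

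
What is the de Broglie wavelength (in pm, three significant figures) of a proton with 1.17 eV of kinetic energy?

λ = 26.5 pm

KE = 1.17 eV = 1.874 × 10⁻¹⁹ J.
p = √(2mKE) = √(2 × 1.673 × 10⁻²⁷ × 1.874 × 10⁻¹⁹) = 2.504 × 10⁻²³ kg·m/s.
λ = h/p = 6.626 × 10⁻³⁴ / 2.504 × 10⁻²³ = 2.65 × 10⁻¹¹ m = 26.5 pm.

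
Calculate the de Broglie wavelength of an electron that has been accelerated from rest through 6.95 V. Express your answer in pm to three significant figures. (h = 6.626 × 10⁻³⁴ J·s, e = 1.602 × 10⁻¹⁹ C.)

KE = eV = 1.602 × 10⁻¹⁹ × 6.950 = 1.113 × 10⁻¹⁸ J.
p = √(2mKE) = √(2 × 9.109 × 10⁻³¹ × 1.113 × 10⁻¹⁸) = 1.424 × 10⁻²⁴ kg·m/s.
λ = h/p = 6.626 × 10⁻³⁴ / 1.424 × 10⁻²⁴ = 4.65 × 10⁻¹⁰ m = 465 pm.

λ = 465 pm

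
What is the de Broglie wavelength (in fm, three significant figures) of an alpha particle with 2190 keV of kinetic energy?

KE = 2190 keV = 3.508 × 10⁻¹³ J.
p = √(2mKE) = √(2 × 6.645 × 10⁻²⁷ × 3.508 × 10⁻¹³) = 6.828 × 10⁻²⁰ kg·m/s.
λ = h/p = 6.626 × 10⁻³⁴ / 6.828 × 10⁻²⁰ = 9.70 × 10⁻¹⁵ m = 9.70 fm.

λ = 9.70 fm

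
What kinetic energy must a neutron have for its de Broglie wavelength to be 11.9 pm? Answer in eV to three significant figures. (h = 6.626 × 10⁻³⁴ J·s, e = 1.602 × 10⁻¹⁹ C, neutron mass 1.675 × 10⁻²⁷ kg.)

KE = 5.78 eV

p = h/λ = 6.626 × 10⁻³⁴ / 1.190 × 10⁻¹¹ = 5.568 × 10⁻²³ kg·m/s.
KE = p²/(2m) = (5.568 × 10⁻²³)² / (2 × 1.675 × 10⁻²⁷) = 9.255 × 10⁻¹⁹ J = 5.78 eV.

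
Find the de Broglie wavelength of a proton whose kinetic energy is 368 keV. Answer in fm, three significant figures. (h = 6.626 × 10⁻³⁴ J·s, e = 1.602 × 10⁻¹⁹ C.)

λ = 47.2 fm

KE = 368 keV = 5.895 × 10⁻¹⁴ J.
p = √(2mKE) = √(2 × 1.673 × 10⁻²⁷ × 5.895 × 10⁻¹⁴) = 1.404 × 10⁻²⁰ kg·m/s.
λ = h/p = 6.626 × 10⁻³⁴ / 1.404 × 10⁻²⁰ = 4.72 × 10⁻¹⁴ m = 47.2 fm.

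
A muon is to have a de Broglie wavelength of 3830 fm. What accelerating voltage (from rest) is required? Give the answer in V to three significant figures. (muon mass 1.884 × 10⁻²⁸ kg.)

V = 496 V

p = h/λ = 6.626 × 10⁻³⁴ / 3.830 × 10⁻¹² = 1.730 × 10⁻²² kg·m/s.
KE = p²/(2m) = 7.943 × 10⁻¹⁷ J.
V = KE/e = 7.943 × 10⁻¹⁷ / (1.602 × 10⁻¹⁹) = 496 V.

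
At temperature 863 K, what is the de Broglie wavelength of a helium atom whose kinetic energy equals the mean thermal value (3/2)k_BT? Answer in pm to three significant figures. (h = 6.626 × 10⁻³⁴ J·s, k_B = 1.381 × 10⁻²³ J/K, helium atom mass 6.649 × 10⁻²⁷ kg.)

λ = 43.0 pm

KE = (3/2)k_BT = 1.5 × 1.381 × 10⁻²³ × 863 = 1.788 × 10⁻²⁰ J.
p = √(2mKE) = √(2 × 6.649 × 10⁻²⁷ × 1.788 × 10⁻²⁰) = 1.542 × 10⁻²³ kg·m/s.
λ = h/p = 4.30 × 10⁻¹¹ m = 43.0 pm.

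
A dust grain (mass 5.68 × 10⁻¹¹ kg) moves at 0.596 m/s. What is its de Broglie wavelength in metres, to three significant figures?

p = mv = 5.68 × 10⁻¹¹ × 0.596 = 3.385 × 10⁻¹¹ kg·m/s.
λ = h/p = 6.626 × 10⁻³⁴ / 3.385 × 10⁻¹¹ = 1.96 × 10⁻²³ m.

λ = 1.96 × 10⁻²³ m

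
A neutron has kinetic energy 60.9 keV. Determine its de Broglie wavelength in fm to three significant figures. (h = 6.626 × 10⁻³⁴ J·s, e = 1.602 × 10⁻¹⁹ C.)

KE = 60.9 keV = 9.756 × 10⁻¹⁵ J.
p = √(2mKE) = √(2 × 1.675 × 10⁻²⁷ × 9.756 × 10⁻¹⁵) = 5.717 × 10⁻²¹ kg·m/s.
λ = h/p = 6.626 × 10⁻³⁴ / 5.717 × 10⁻²¹ = 1.16 × 10⁻¹³ m = 116 fm.

λ = 116 fm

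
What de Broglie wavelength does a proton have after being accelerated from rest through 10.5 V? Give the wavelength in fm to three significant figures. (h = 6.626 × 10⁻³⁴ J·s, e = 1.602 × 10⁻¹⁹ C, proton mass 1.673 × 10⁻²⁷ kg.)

KE = eV = 1.602 × 10⁻¹⁹ × 10.50 = 1.682 × 10⁻¹⁸ J.
p = √(2mKE) = √(2 × 1.673 × 10⁻²⁷ × 1.682 × 10⁻¹⁸) = 7.502 × 10⁻²³ kg·m/s.
λ = h/p = 6.626 × 10⁻³⁴ / 7.502 × 10⁻²³ = 8.83 × 10⁻¹² m = 8830 fm.

λ = 8830 fm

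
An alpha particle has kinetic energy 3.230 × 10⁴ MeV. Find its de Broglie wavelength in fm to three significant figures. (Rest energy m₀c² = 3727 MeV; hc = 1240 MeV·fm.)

Total energy E = KE + m₀c² = 3.230 × 10⁴ + 3727 = 36027 MeV.
(pc)² = E² − (m₀c²)² = (36027)² − (3727)² = 1.284 × 10⁹ MeV², so pc = 3.583 × 10⁴ MeV.
λ = hc/(pc) = 1240 MeV·fm / 3.583 × 10⁴ MeV = 0.0346 fm.

λ = 0.0346 fm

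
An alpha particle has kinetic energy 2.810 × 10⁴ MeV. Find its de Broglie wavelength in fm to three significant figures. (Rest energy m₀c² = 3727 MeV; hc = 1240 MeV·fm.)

λ = 0.0392 fm

Total energy E = KE + m₀c² = 2.810 × 10⁴ + 3727 = 31827 MeV.
(pc)² = E² − (m₀c²)² = (31827)² − (3727)² = 9.991 × 10⁸ MeV², so pc = 3.161 × 10⁴ MeV.
λ = hc/(pc) = 1240 MeV·fm / 3.161 × 10⁴ MeV = 0.0392 fm.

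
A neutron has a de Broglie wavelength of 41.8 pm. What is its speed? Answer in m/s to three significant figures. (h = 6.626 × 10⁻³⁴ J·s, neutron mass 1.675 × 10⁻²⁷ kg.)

v = 9460 m/s

p = h/λ = 6.626 × 10⁻³⁴ / 4.180 × 10⁻¹¹ = 1.585 × 10⁻²³ kg·m/s.
v = p/m = 1.585 × 10⁻²³ / 1.675 × 10⁻²⁷ = 9.46 × 10³ m/s = 9460 m/s.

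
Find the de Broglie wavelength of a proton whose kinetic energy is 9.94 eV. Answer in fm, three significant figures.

KE = 9.94 eV = 1.592 × 10⁻¹⁸ J.
p = √(2mKE) = √(2 × 1.673 × 10⁻²⁷ × 1.592 × 10⁻¹⁸) = 7.299 × 10⁻²³ kg·m/s.
λ = h/p = 6.626 × 10⁻³⁴ / 7.299 × 10⁻²³ = 9.08 × 10⁻¹² m = 9080 fm.

λ = 9080 fm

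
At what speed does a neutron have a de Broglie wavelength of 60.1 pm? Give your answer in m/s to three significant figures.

v = 6580 m/s

p = h/λ = 6.626 × 10⁻³⁴ / 6.010 × 10⁻¹¹ = 1.102 × 10⁻²³ kg·m/s.
v = p/m = 1.102 × 10⁻²³ / 1.675 × 10⁻²⁷ = 6.58 × 10³ m/s = 6580 m/s.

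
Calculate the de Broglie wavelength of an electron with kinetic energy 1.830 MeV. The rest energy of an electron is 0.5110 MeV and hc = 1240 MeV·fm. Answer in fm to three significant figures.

λ = 543 fm

Total energy E = KE + m₀c² = 1.830 + 0.5110 = 2.3410 MeV.
(pc)² = E² − (m₀c²)² = (2.3410)² − (0.5110)² = 5.219 MeV², so pc = 2.285 MeV.
λ = hc/(pc) = 1240 MeV·fm / 2.285 MeV = 543 fm.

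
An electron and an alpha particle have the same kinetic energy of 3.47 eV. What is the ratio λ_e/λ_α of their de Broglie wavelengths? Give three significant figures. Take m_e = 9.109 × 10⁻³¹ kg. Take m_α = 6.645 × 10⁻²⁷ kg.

λ_e/λ_α = 85.4

At fixed KE, p = √(2mKE) so λ = h/p ∝ 1/√m.
λ_e/λ_α = √(m_α/m_e) = √(6.645 × 10⁻²⁷/9.109 × 10⁻³¹) = √(7295) = 85.4.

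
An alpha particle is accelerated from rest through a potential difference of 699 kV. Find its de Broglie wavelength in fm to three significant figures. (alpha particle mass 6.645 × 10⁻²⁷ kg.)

λ = 12.1 fm

KE = 2eV = 2 × 1.602 × 10⁻¹⁹ × 6.990 × 10⁵ = 2.240 × 10⁻¹³ J.
p = √(2mKE) = √(2 × 6.645 × 10⁻²⁷ × 2.240 × 10⁻¹³) = 5.456 × 10⁻²⁰ kg·m/s.
λ = h/p = 6.626 × 10⁻³⁴ / 5.456 × 10⁻²⁰ = 1.21 × 10⁻¹⁴ m = 12.1 fm.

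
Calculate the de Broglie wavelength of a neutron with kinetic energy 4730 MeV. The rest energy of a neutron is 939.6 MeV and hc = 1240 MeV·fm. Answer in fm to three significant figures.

Total energy E = KE + m₀c² = 4730 + 939.6 = 5669.6 MeV.
(pc)² = E² − (m₀c²)² = (5669.6)² − (939.6)² = 3.126 × 10⁷ MeV², so pc = 5591 MeV.
λ = hc/(pc) = 1240 MeV·fm / 5591 MeV = 0.222 fm.

λ = 0.222 fm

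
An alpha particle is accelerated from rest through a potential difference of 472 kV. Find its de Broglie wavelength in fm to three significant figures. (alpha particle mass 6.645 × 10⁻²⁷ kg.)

KE = 2eV = 2 × 1.602 × 10⁻¹⁹ × 4.720 × 10⁵ = 1.512 × 10⁻¹³ J.
p = √(2mKE) = √(2 × 6.645 × 10⁻²⁷ × 1.512 × 10⁻¹³) = 4.483 × 10⁻²⁰ kg·m/s.
λ = h/p = 6.626 × 10⁻³⁴ / 4.483 × 10⁻²⁰ = 1.48 × 10⁻¹⁴ m = 14.8 fm.

λ = 14.8 fm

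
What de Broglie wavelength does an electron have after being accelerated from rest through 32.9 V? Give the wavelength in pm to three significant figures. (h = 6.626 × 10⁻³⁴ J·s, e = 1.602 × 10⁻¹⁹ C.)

KE = eV = 1.602 × 10⁻¹⁹ × 32.90 = 5.271 × 10⁻¹⁸ J.
p = √(2mKE) = √(2 × 9.109 × 10⁻³¹ × 5.271 × 10⁻¹⁸) = 3.099 × 10⁻²⁴ kg·m/s.
λ = h/p = 6.626 × 10⁻³⁴ / 3.099 × 10⁻²⁴ = 2.14 × 10⁻¹⁰ m = 214 pm.

λ = 214 pm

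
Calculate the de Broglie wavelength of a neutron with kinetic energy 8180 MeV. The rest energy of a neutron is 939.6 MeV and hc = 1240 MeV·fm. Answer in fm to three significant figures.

Total energy E = KE + m₀c² = 8180 + 939.6 = 9119.6 MeV.
(pc)² = E² − (m₀c²)² = (9119.6)² − (939.6)² = 8.228 × 10⁷ MeV², so pc = 9071 MeV.
λ = hc/(pc) = 1240 MeV·fm / 9071 MeV = 0.137 fm.

λ = 0.137 fm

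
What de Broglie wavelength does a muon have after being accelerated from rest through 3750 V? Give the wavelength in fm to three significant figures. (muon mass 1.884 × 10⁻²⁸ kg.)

λ = 1390 fm

KE = eV = 1.602 × 10⁻¹⁹ × 3750 = 6.007 × 10⁻¹⁶ J.
p = √(2mKE) = √(2 × 1.884 × 10⁻²⁸ × 6.007 × 10⁻¹⁶) = 4.758 × 10⁻²² kg·m/s.
λ = h/p = 6.626 × 10⁻³⁴ / 4.758 × 10⁻²² = 1.39 × 10⁻¹² m = 1390 fm.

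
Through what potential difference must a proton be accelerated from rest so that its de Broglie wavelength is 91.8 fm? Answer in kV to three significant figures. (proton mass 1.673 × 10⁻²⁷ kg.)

p = h/λ = 6.626 × 10⁻³⁴ / 9.180 × 10⁻¹⁴ = 7.218 × 10⁻²¹ kg·m/s.
KE = p²/(2m) = 1.557 × 10⁻¹⁴ J.
V = KE/e = 1.557 × 10⁻¹⁴ / (1.602 × 10⁻¹⁹) = 97.2 kV.

V = 97.2 kV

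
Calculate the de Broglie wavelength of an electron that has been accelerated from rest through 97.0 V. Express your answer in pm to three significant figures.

λ = 125 pm

KE = eV = 1.602 × 10⁻¹⁹ × 97.00 = 1.554 × 10⁻¹⁷ J.
p = √(2mKE) = √(2 × 9.109 × 10⁻³¹ × 1.554 × 10⁻¹⁷) = 5.321 × 10⁻²⁴ kg·m/s.
λ = h/p = 6.626 × 10⁻³⁴ / 5.321 × 10⁻²⁴ = 1.25 × 10⁻¹⁰ m = 125 pm.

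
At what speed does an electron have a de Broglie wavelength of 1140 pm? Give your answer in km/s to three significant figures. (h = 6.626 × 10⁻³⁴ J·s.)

p = h/λ = 6.626 × 10⁻³⁴ / 1.140 × 10⁻⁹ = 5.812 × 10⁻²⁵ kg·m/s.
v = p/m = 5.812 × 10⁻²⁵ / 9.109 × 10⁻³¹ = 6.38 × 10⁵ m/s = 638 km/s.

v = 638 km/s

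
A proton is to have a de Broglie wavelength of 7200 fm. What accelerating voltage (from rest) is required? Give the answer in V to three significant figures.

p = h/λ = 6.626 × 10⁻³⁴ / 7.200 × 10⁻¹² = 9.203 × 10⁻²³ kg·m/s.
KE = p²/(2m) = 2.531 × 10⁻¹⁸ J.
V = KE/e = 2.531 × 10⁻¹⁸ / (1.602 × 10⁻¹⁹) = 15.8 V.

V = 15.8 V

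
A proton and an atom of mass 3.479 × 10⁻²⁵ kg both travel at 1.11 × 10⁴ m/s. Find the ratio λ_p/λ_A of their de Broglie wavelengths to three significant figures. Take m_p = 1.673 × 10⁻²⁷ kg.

λ_p/λ_A = 208

At fixed v, p = mv so λ = h/(mv) ∝ 1/m.
λ_p/λ_A = m_A/m_p = 3.479 × 10⁻²⁵/1.673 × 10⁻²⁷ = 208.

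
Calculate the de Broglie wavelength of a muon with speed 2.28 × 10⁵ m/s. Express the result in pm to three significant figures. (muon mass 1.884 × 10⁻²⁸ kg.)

λ = 15.4 pm

p = mv = 1.884 × 10⁻²⁸ × 2.28 × 10⁵ = 4.296 × 10⁻²³ kg·m/s.
λ = h/p = 6.626 × 10⁻³⁴ / 4.296 × 10⁻²³ = 1.54 × 10⁻¹¹ m = 15.4 pm.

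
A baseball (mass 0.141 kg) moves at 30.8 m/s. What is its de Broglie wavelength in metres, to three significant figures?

p = mv = 0.141 × 30.8 = 4.343 kg·m/s.
λ = h/p = 6.626 × 10⁻³⁴ / 4.343 = 1.53 × 10⁻³⁴ m.

λ = 1.53 × 10⁻³⁴ m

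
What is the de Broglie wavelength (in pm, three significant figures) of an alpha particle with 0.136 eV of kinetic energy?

KE = 0.136 eV = 2.179 × 10⁻²⁰ J.
p = √(2mKE) = √(2 × 6.645 × 10⁻²⁷ × 2.179 × 10⁻²⁰) = 1.702 × 10⁻²³ kg·m/s.
λ = h/p = 6.626 × 10⁻³⁴ / 1.702 × 10⁻²³ = 3.89 × 10⁻¹¹ m = 38.9 pm.

λ = 38.9 pm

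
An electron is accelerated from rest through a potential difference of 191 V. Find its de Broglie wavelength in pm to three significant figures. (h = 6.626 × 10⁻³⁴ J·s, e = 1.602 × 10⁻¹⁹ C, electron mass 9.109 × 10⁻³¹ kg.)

λ = 88.7 pm

KE = eV = 1.602 × 10⁻¹⁹ × 191.0 = 3.060 × 10⁻¹⁷ J.
p = √(2mKE) = √(2 × 9.109 × 10⁻³¹ × 3.060 × 10⁻¹⁷) = 7.466 × 10⁻²⁴ kg·m/s.
λ = h/p = 6.626 × 10⁻³⁴ / 7.466 × 10⁻²⁴ = 8.87 × 10⁻¹¹ m = 88.7 pm.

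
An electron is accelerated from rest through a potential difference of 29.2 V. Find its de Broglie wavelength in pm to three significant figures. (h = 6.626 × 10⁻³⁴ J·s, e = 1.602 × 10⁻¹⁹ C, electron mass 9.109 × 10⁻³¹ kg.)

λ = 227 pm

KE = eV = 1.602 × 10⁻¹⁹ × 29.20 = 4.678 × 10⁻¹⁸ J.
p = √(2mKE) = √(2 × 9.109 × 10⁻³¹ × 4.678 × 10⁻¹⁸) = 2.919 × 10⁻²⁴ kg·m/s.
λ = h/p = 6.626 × 10⁻³⁴ / 2.919 × 10⁻²⁴ = 2.27 × 10⁻¹⁰ m = 227 pm.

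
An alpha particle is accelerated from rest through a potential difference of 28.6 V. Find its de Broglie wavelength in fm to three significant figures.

KE = 2eV = 2 × 1.602 × 10⁻¹⁹ × 28.60 = 9.163 × 10⁻¹⁸ J.
p = √(2mKE) = √(2 × 6.645 × 10⁻²⁷ × 9.163 × 10⁻¹⁸) = 3.490 × 10⁻²² kg·m/s.
λ = h/p = 6.626 × 10⁻³⁴ / 3.490 × 10⁻²² = 1.90 × 10⁻¹² m = 1900 fm.

λ = 1900 fm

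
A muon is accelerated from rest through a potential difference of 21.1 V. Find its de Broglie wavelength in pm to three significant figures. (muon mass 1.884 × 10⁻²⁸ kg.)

λ = 18.6 pm

KE = eV = 1.602 × 10⁻¹⁹ × 21.10 = 3.380 × 10⁻¹⁸ J.
p = √(2mKE) = √(2 × 1.884 × 10⁻²⁸ × 3.380 × 10⁻¹⁸) = 3.569 × 10⁻²³ kg·m/s.
λ = h/p = 6.626 × 10⁻³⁴ / 3.569 × 10⁻²³ = 1.86 × 10⁻¹¹ m = 18.6 pm.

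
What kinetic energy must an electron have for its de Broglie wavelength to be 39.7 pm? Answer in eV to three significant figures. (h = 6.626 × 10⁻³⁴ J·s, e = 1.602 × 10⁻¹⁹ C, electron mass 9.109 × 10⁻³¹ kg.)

p = h/λ = 6.626 × 10⁻³⁴ / 3.970 × 10⁻¹¹ = 1.669 × 10⁻²³ kg·m/s.
KE = p²/(2m) = (1.669 × 10⁻²³)² / (2 × 9.109 × 10⁻³¹) = 1.529 × 10⁻¹⁶ J = 954 eV.

KE = 954 eV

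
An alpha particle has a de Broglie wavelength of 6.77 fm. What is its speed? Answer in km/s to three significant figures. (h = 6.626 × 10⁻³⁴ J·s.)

v = 1.47 × 10⁴ km/s

p = h/λ = 6.626 × 10⁻³⁴ / 6.770 × 10⁻¹⁵ = 9.787 × 10⁻²⁰ kg·m/s.
v = p/m = 9.787 × 10⁻²⁰ / 6.645 × 10⁻²⁷ = 1.47 × 10⁷ m/s = 1.47 × 10⁴ km/s.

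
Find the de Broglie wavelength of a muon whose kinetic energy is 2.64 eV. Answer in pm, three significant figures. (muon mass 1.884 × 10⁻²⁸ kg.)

λ = 52.5 pm

KE = 2.64 eV = 4.229 × 10⁻¹⁹ J.
p = √(2mKE) = √(2 × 1.884 × 10⁻²⁸ × 4.229 × 10⁻¹⁹) = 1.262 × 10⁻²³ kg·m/s.
λ = h/p = 6.626 × 10⁻³⁴ / 1.262 × 10⁻²³ = 5.25 × 10⁻¹¹ m = 52.5 pm.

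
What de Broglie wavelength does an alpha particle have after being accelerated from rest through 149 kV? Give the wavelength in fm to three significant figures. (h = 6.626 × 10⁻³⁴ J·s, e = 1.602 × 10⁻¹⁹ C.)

λ = 26.3 fm

KE = 2eV = 2 × 1.602 × 10⁻¹⁹ × 1.490 × 10⁵ = 4.774 × 10⁻¹⁴ J.
p = √(2mKE) = √(2 × 6.645 × 10⁻²⁷ × 4.774 × 10⁻¹⁴) = 2.519 × 10⁻²⁰ kg·m/s.
λ = h/p = 6.626 × 10⁻³⁴ / 2.519 × 10⁻²⁰ = 2.63 × 10⁻¹⁴ m = 26.3 fm.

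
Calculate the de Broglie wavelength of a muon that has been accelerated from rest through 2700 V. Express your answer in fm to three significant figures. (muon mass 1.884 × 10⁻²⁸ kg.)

KE = eV = 1.602 × 10⁻¹⁹ × 2700 = 4.325 × 10⁻¹⁶ J.
p = √(2mKE) = √(2 × 1.884 × 10⁻²⁸ × 4.325 × 10⁻¹⁶) = 4.037 × 10⁻²² kg·m/s.
λ = h/p = 6.626 × 10⁻³⁴ / 4.037 × 10⁻²² = 1.64 × 10⁻¹² m = 1640 fm.

λ = 1640 fm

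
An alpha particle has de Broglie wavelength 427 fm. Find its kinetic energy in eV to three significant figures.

KE = 1130 eV

p = h/λ = 6.626 × 10⁻³⁴ / 4.270 × 10⁻¹³ = 1.552 × 10⁻²¹ kg·m/s.
KE = p²/(2m) = (1.552 × 10⁻²¹)² / (2 × 6.645 × 10⁻²⁷) = 1.812 × 10⁻¹⁶ J = 1130 eV.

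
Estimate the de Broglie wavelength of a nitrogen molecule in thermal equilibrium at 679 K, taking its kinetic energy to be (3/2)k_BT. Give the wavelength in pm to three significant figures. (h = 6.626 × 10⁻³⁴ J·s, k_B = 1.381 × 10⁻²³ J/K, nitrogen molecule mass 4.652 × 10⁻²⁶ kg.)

KE = (3/2)k_BT = 1.5 × 1.381 × 10⁻²³ × 679 = 1.407 × 10⁻²⁰ J.
p = √(2mKE) = √(2 × 4.652 × 10⁻²⁶ × 1.407 × 10⁻²⁰) = 3.618 × 10⁻²³ kg·m/s.
λ = h/p = 1.83 × 10⁻¹¹ m = 18.3 pm.

λ = 18.3 pm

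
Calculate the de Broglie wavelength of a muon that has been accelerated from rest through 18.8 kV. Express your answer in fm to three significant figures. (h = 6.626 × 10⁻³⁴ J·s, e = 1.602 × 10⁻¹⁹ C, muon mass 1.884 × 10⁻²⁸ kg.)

KE = eV = 1.602 × 10⁻¹⁹ × 1.880 × 10⁴ = 3.012 × 10⁻¹⁵ J.
p = √(2mKE) = √(2 × 1.884 × 10⁻²⁸ × 3.012 × 10⁻¹⁵) = 1.065 × 10⁻²¹ kg·m/s.
λ = h/p = 6.626 × 10⁻³⁴ / 1.065 × 10⁻²¹ = 6.22 × 10⁻¹³ m = 622 fm.

λ = 622 fm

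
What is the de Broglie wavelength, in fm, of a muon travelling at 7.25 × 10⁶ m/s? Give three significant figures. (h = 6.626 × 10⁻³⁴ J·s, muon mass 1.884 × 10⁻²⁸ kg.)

p = mv = 1.884 × 10⁻²⁸ × 7.25 × 10⁶ = 1.366 × 10⁻²¹ kg·m/s.
λ = h/p = 6.626 × 10⁻³⁴ / 1.366 × 10⁻²¹ = 4.85 × 10⁻¹³ m = 485 fm.

λ = 485 fm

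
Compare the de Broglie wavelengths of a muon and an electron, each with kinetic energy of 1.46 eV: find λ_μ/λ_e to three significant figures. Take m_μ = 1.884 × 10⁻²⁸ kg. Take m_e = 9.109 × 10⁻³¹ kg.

At fixed KE, p = √(2mKE) so λ = h/p ∝ 1/√m.
λ_μ/λ_e = √(m_e/m_μ) = √(9.109 × 10⁻³¹/1.884 × 10⁻²⁸) = √(4.835 × 10⁻³) = 0.0695.

λ_μ/λ_e = 0.0695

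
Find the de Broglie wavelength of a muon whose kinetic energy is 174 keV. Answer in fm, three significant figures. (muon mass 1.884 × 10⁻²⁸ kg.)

λ = 204 fm

KE = 174 keV = 2.787 × 10⁻¹⁴ J.
p = √(2mKE) = √(2 × 1.884 × 10⁻²⁸ × 2.787 × 10⁻¹⁴) = 3.241 × 10⁻²¹ kg·m/s.
λ = h/p = 6.626 × 10⁻³⁴ / 3.241 × 10⁻²¹ = 2.04 × 10⁻¹³ m = 204 fm.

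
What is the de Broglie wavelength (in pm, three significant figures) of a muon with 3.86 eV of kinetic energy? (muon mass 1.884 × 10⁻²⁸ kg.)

λ = 43.4 pm

KE = 3.86 eV = 6.184 × 10⁻¹⁹ J.
p = √(2mKE) = √(2 × 1.884 × 10⁻²⁸ × 6.184 × 10⁻¹⁹) = 1.526 × 10⁻²³ kg·m/s.
λ = h/p = 6.626 × 10⁻³⁴ / 1.526 × 10⁻²³ = 4.34 × 10⁻¹¹ m = 43.4 pm.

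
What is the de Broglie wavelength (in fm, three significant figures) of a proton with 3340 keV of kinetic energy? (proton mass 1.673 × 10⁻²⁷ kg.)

λ = 15.7 fm

KE = 3340 keV = 5.351 × 10⁻¹³ J.
p = √(2mKE) = √(2 × 1.673 × 10⁻²⁷ × 5.351 × 10⁻¹³) = 4.231 × 10⁻²⁰ kg·m/s.
λ = h/p = 6.626 × 10⁻³⁴ / 4.231 × 10⁻²⁰ = 1.57 × 10⁻¹⁴ m = 15.7 fm.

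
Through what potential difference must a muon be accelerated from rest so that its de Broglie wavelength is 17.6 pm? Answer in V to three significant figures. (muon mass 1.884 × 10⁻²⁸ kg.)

V = 23.5 V

p = h/λ = 6.626 × 10⁻³⁴ / 1.760 × 10⁻¹¹ = 3.765 × 10⁻²³ kg·m/s.
KE = p²/(2m) = 3.762 × 10⁻¹⁸ J.
V = KE/e = 3.762 × 10⁻¹⁸ / (1.602 × 10⁻¹⁹) = 23.5 V.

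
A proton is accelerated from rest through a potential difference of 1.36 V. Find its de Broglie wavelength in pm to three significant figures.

KE = eV = 1.602 × 10⁻¹⁹ × 1.360 = 2.179 × 10⁻¹⁹ J.
p = √(2mKE) = √(2 × 1.673 × 10⁻²⁷ × 2.179 × 10⁻¹⁹) = 2.700 × 10⁻²³ kg·m/s.
λ = h/p = 6.626 × 10⁻³⁴ / 2.700 × 10⁻²³ = 2.45 × 10⁻¹¹ m = 24.5 pm.

λ = 24.5 pm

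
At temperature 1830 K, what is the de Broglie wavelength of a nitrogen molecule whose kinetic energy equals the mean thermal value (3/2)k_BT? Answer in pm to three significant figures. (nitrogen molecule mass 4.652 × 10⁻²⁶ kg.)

KE = (3/2)k_BT = 1.5 × 1.381 × 10⁻²³ × 1830 = 3.791 × 10⁻²⁰ J.
p = √(2mKE) = √(2 × 4.652 × 10⁻²⁶ × 3.791 × 10⁻²⁰) = 5.939 × 10⁻²³ kg·m/s.
λ = h/p = 1.12 × 10⁻¹¹ m = 11.2 pm.

λ = 11.2 pm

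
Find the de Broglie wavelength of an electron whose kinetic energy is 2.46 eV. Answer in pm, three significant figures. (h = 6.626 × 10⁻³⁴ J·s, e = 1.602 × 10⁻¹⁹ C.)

λ = 782 pm

KE = 2.46 eV = 3.941 × 10⁻¹⁹ J.
p = √(2mKE) = √(2 × 9.109 × 10⁻³¹ × 3.941 × 10⁻¹⁹) = 8.473 × 10⁻²⁵ kg·m/s.
λ = h/p = 6.626 × 10⁻³⁴ / 8.473 × 10⁻²⁵ = 7.82 × 10⁻¹⁰ m = 782 pm.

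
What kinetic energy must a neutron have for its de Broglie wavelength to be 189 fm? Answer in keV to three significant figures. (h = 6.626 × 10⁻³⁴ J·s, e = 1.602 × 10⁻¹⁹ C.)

p = h/λ = 6.626 × 10⁻³⁴ / 1.890 × 10⁻¹³ = 3.506 × 10⁻²¹ kg·m/s.
KE = p²/(2m) = (3.506 × 10⁻²¹)² / (2 × 1.675 × 10⁻²⁷) = 3.669 × 10⁻¹⁵ J = 22.9 keV.

KE = 22.9 keV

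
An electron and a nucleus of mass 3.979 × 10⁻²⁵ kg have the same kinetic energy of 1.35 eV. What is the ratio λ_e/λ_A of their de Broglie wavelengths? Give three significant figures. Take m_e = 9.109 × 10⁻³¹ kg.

λ_e/λ_A = 661

At fixed KE, p = √(2mKE) so λ = h/p ∝ 1/√m.
λ_e/λ_A = √(m_A/m_e) = √(3.979 × 10⁻²⁵/9.109 × 10⁻³¹) = √(4.368 × 10⁵) = 661.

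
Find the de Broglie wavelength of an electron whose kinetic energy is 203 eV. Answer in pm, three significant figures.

λ = 86.1 pm

KE = 203 eV = 3.252 × 10⁻¹⁷ J.
p = √(2mKE) = √(2 × 9.109 × 10⁻³¹ × 3.252 × 10⁻¹⁷) = 7.697 × 10⁻²⁴ kg·m/s.
λ = h/p = 6.626 × 10⁻³⁴ / 7.697 × 10⁻²⁴ = 8.61 × 10⁻¹¹ m = 86.1 pm.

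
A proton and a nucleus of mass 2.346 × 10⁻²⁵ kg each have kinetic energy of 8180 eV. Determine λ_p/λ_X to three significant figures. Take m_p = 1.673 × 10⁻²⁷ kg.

λ_p/λ_X = 11.8

At fixed KE, p = √(2mKE) so λ = h/p ∝ 1/√m.
λ_p/λ_X = √(m_X/m_p) = √(2.346 × 10⁻²⁵/1.673 × 10⁻²⁷) = √(140.2) = 11.8.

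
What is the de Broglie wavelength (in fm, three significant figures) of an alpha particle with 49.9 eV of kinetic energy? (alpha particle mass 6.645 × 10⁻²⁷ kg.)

λ = 2030 fm

KE = 49.9 eV = 7.994 × 10⁻¹⁸ J.
p = √(2mKE) = √(2 × 6.645 × 10⁻²⁷ × 7.994 × 10⁻¹⁸) = 3.259 × 10⁻²² kg·m/s.
λ = h/p = 6.626 × 10⁻³⁴ / 3.259 × 10⁻²² = 2.03 × 10⁻¹² m = 2030 fm.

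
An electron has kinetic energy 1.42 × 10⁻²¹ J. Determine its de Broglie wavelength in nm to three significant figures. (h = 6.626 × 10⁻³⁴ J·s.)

p = √(2mKE) = √(2 × 9.109 × 10⁻³¹ × 1.420 × 10⁻²¹) = 5.086 × 10⁻²⁶ kg·m/s.
λ = h/p = 6.626 × 10⁻³⁴ / 5.086 × 10⁻²⁶ = 1.30 × 10⁻⁸ m = 13.0 nm.

λ = 13.0 nm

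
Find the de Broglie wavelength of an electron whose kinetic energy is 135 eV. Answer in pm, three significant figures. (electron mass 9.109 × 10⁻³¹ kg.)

λ = 106 pm

KE = 135 eV = 2.163 × 10⁻¹⁷ J.
p = √(2mKE) = √(2 × 9.109 × 10⁻³¹ × 2.163 × 10⁻¹⁷) = 6.277 × 10⁻²⁴ kg·m/s.
λ = h/p = 6.626 × 10⁻³⁴ / 6.277 × 10⁻²⁴ = 1.06 × 10⁻¹⁰ m = 106 pm.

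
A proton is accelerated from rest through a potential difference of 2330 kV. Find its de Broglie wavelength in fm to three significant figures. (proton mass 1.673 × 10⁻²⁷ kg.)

λ = 18.7 fm

KE = eV = 1.602 × 10⁻¹⁹ × 2.330 × 10⁶ = 3.733 × 10⁻¹³ J.
p = √(2mKE) = √(2 × 1.673 × 10⁻²⁷ × 3.733 × 10⁻¹³) = 3.534 × 10⁻²⁰ kg·m/s.
λ = h/p = 6.626 × 10⁻³⁴ / 3.534 × 10⁻²⁰ = 1.87 × 10⁻¹⁴ m = 18.7 fm.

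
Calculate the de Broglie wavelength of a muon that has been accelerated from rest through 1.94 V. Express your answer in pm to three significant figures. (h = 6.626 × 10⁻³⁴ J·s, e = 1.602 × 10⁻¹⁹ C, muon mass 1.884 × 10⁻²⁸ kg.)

λ = 61.2 pm

KE = eV = 1.602 × 10⁻¹⁹ × 1.940 = 3.108 × 10⁻¹⁹ J.
p = √(2mKE) = √(2 × 1.884 × 10⁻²⁸ × 3.108 × 10⁻¹⁹) = 1.082 × 10⁻²³ kg·m/s.
λ = h/p = 6.626 × 10⁻³⁴ / 1.082 × 10⁻²³ = 6.12 × 10⁻¹¹ m = 61.2 pm.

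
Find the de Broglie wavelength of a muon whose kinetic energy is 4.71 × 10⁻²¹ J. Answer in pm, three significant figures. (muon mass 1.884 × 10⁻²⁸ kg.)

p = √(2mKE) = √(2 × 1.884 × 10⁻²⁸ × 4.710 × 10⁻²¹) = 1.332 × 10⁻²⁴ kg·m/s.
λ = h/p = 6.626 × 10⁻³⁴ / 1.332 × 10⁻²⁴ = 4.97 × 10⁻¹⁰ m = 497 pm.

λ = 497 pm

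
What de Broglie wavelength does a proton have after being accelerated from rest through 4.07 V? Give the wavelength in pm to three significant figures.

KE = eV = 1.602 × 10⁻¹⁹ × 4.070 = 6.520 × 10⁻¹⁹ J.
p = √(2mKE) = √(2 × 1.673 × 10⁻²⁷ × 6.520 × 10⁻¹⁹) = 4.671 × 10⁻²³ kg·m/s.
λ = h/p = 6.626 × 10⁻³⁴ / 4.671 × 10⁻²³ = 1.42 × 10⁻¹¹ m = 14.2 pm.

λ = 14.2 pm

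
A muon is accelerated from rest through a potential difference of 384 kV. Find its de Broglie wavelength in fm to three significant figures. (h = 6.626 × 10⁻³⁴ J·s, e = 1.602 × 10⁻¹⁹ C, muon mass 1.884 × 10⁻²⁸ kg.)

λ = 138 fm

KE = eV = 1.602 × 10⁻¹⁹ × 3.840 × 10⁵ = 6.152 × 10⁻¹⁴ J.
p = √(2mKE) = √(2 × 1.884 × 10⁻²⁸ × 6.152 × 10⁻¹⁴) = 4.815 × 10⁻²¹ kg·m/s.
λ = h/p = 6.626 × 10⁻³⁴ / 4.815 × 10⁻²¹ = 1.38 × 10⁻¹³ m = 138 fm.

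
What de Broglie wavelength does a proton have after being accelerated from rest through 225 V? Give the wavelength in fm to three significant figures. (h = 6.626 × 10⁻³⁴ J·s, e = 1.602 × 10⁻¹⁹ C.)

λ = 1910 fm

KE = eV = 1.602 × 10⁻¹⁹ × 225.0 = 3.605 × 10⁻¹⁷ J.
p = √(2mKE) = √(2 × 1.673 × 10⁻²⁷ × 3.605 × 10⁻¹⁷) = 3.473 × 10⁻²² kg·m/s.
λ = h/p = 6.626 × 10⁻³⁴ / 3.473 × 10⁻²² = 1.91 × 10⁻¹² m = 1910 fm.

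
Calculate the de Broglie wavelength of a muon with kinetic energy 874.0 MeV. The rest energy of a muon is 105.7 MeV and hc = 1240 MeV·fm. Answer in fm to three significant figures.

λ = 1.27 fm

Total energy E = KE + m₀c² = 874.0 + 105.7 = 979.7 MeV.
(pc)² = E² − (m₀c²)² = (979.7)² − (105.7)² = 9.486 × 10⁵ MeV², so pc = 974.0 MeV.
λ = hc/(pc) = 1240 MeV·fm / 974.0 MeV = 1.27 fm.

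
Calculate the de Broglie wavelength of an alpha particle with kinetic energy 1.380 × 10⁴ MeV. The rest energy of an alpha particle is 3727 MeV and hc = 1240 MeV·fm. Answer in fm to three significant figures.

Total energy E = KE + m₀c² = 1.380 × 10⁴ + 3727 = 17527 MeV.
(pc)² = E² − (m₀c²)² = (17527)² − (3727)² = 2.933 × 10⁸ MeV², so pc = 1.713 × 10⁴ MeV.
λ = hc/(pc) = 1240 MeV·fm / 1.713 × 10⁴ MeV = 0.0724 fm.

λ = 0.0724 fm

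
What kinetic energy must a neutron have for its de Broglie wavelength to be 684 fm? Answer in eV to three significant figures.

KE = 1750 eV

p = h/λ = 6.626 × 10⁻³⁴ / 6.840 × 10⁻¹³ = 9.687 × 10⁻²² kg·m/s.
KE = p²/(2m) = (9.687 × 10⁻²²)² / (2 × 1.675 × 10⁻²⁷) = 2.801 × 10⁻¹⁶ J = 1750 eV.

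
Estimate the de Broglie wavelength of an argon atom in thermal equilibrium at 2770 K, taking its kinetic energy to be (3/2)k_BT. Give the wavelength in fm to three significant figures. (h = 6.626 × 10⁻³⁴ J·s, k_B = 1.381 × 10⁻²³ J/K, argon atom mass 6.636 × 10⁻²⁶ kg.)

λ = 7590 fm

KE = (3/2)k_BT = 1.5 × 1.381 × 10⁻²³ × 2770 = 5.738 × 10⁻²⁰ J.
p = √(2mKE) = √(2 × 6.636 × 10⁻²⁶ × 5.738 × 10⁻²⁰) = 8.727 × 10⁻²³ kg·m/s.
λ = h/p = 7.59 × 10⁻¹² m = 7590 fm.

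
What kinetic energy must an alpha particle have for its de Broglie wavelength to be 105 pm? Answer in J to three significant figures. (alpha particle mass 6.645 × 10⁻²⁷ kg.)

KE = 3.00 × 10⁻²¹ J

p = h/λ = 6.626 × 10⁻³⁴ / 1.050 × 10⁻¹⁰ = 6.310 × 10⁻²⁴ kg·m/s.
KE = p²/(2m) = (6.310 × 10⁻²⁴)² / (2 × 6.645 × 10⁻²⁷) = 2.996 × 10⁻²¹ J = 3.00 × 10⁻²¹ J.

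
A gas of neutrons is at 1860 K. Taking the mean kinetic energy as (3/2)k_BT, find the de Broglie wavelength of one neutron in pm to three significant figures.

KE = (3/2)k_BT = 1.5 × 1.381 × 10⁻²³ × 1860 = 3.853 × 10⁻²⁰ J.
p = √(2mKE) = √(2 × 1.675 × 10⁻²⁷ × 3.853 × 10⁻²⁰) = 1.136 × 10⁻²³ kg·m/s.
λ = h/p = 5.83 × 10⁻¹¹ m = 58.3 pm.

λ = 58.3 pm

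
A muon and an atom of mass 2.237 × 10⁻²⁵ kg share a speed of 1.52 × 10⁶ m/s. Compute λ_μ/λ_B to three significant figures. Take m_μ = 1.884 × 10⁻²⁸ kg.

At fixed v, p = mv so λ = h/(mv) ∝ 1/m.
λ_μ/λ_B = m_B/m_μ = 2.237 × 10⁻²⁵/1.884 × 10⁻²⁸ = 1190.

λ_μ/λ_B = 1190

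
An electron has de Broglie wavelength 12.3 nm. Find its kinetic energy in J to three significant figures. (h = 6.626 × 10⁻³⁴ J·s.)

p = h/λ = 6.626 × 10⁻³⁴ / 1.230 × 10⁻⁸ = 5.387 × 10⁻²⁶ kg·m/s.
KE = p²/(2m) = (5.387 × 10⁻²⁶)² / (2 × 9.109 × 10⁻³¹) = 1.593 × 10⁻²¹ J = 1.59 × 10⁻²¹ J.

KE = 1.59 × 10⁻²¹ J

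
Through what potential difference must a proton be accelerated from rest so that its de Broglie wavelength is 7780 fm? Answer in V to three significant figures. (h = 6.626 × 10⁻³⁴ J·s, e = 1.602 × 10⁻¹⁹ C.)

p = h/λ = 6.626 × 10⁻³⁴ / 7.780 × 10⁻¹² = 8.517 × 10⁻²³ kg·m/s.
KE = p²/(2m) = 2.168 × 10⁻¹⁸ J.
V = KE/e = 2.168 × 10⁻¹⁸ / (1.602 × 10⁻¹⁹) = 13.5 V.

V = 13.5 V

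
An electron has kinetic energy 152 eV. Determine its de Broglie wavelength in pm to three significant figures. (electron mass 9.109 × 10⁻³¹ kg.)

λ = 99.5 pm

KE = 152 eV = 2.435 × 10⁻¹⁷ J.
p = √(2mKE) = √(2 × 9.109 × 10⁻³¹ × 2.435 × 10⁻¹⁷) = 6.660 × 10⁻²⁴ kg·m/s.
λ = h/p = 6.626 × 10⁻³⁴ / 6.660 × 10⁻²⁴ = 9.95 × 10⁻¹¹ m = 99.5 pm.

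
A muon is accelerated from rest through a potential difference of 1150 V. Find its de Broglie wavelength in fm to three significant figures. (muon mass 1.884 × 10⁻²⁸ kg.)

λ = 2510 fm

KE = eV = 1.602 × 10⁻¹⁹ × 1150 = 1.842 × 10⁻¹⁶ J.
p = √(2mKE) = √(2 × 1.884 × 10⁻²⁸ × 1.842 × 10⁻¹⁶) = 2.635 × 10⁻²² kg·m/s.
λ = h/p = 6.626 × 10⁻³⁴ / 2.635 × 10⁻²² = 2.51 × 10⁻¹² m = 2510 fm.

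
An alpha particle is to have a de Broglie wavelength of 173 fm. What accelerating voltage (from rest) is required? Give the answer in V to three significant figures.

V = 3450 V

p = h/λ = 6.626 × 10⁻³⁴ / 1.730 × 10⁻¹³ = 3.830 × 10⁻²¹ kg·m/s.
KE = p²/(2m) = 1.104 × 10⁻¹⁵ J.
V = KE/2e = 1.104 × 10⁻¹⁵ / (2 × 1.602 × 10⁻¹⁹) = 3450 V.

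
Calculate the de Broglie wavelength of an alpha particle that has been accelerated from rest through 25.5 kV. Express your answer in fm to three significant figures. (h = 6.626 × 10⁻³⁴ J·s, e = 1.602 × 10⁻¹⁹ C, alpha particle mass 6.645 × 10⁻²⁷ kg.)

KE = 2eV = 2 × 1.602 × 10⁻¹⁹ × 2.550 × 10⁴ = 8.170 × 10⁻¹⁵ J.
p = √(2mKE) = √(2 × 6.645 × 10⁻²⁷ × 8.170 × 10⁻¹⁵) = 1.042 × 10⁻²⁰ kg·m/s.
λ = h/p = 6.626 × 10⁻³⁴ / 1.042 × 10⁻²⁰ = 6.36 × 10⁻¹⁴ m = 63.6 fm.

λ = 63.6 fm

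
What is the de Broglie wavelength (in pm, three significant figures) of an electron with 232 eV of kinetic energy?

KE = 232 eV = 3.717 × 10⁻¹⁷ J.
p = √(2mKE) = √(2 × 9.109 × 10⁻³¹ × 3.717 × 10⁻¹⁷) = 8.229 × 10⁻²⁴ kg·m/s.
λ = h/p = 6.626 × 10⁻³⁴ / 8.229 × 10⁻²⁴ = 8.05 × 10⁻¹¹ m = 80.5 pm.

λ = 80.5 pm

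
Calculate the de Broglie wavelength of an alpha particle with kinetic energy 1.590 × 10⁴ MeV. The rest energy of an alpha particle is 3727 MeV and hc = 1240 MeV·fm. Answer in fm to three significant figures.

Total energy E = KE + m₀c² = 1.590 × 10⁴ + 3727 = 19627 MeV.
(pc)² = E² − (m₀c²)² = (19627)² − (3727)² = 3.713 × 10⁸ MeV², so pc = 1.927 × 10⁴ MeV.
λ = hc/(pc) = 1240 MeV·fm / 1.927 × 10⁴ MeV = 0.0643 fm.

λ = 0.0643 fm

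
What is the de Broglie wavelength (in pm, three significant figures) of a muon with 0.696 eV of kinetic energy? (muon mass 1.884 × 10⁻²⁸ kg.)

KE = 0.696 eV = 1.115 × 10⁻¹⁹ J.
p = √(2mKE) = √(2 × 1.884 × 10⁻²⁸ × 1.115 × 10⁻¹⁹) = 6.482 × 10⁻²⁴ kg·m/s.
λ = h/p = 6.626 × 10⁻³⁴ / 6.482 × 10⁻²⁴ = 1.02 × 10⁻¹⁰ m = 102 pm.

λ = 102 pm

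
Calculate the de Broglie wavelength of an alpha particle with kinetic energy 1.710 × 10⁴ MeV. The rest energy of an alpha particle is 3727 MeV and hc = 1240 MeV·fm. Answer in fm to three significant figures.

λ = 0.0605 fm

Total energy E = KE + m₀c² = 1.710 × 10⁴ + 3727 = 20827 MeV.
(pc)² = E² − (m₀c²)² = (20827)² − (3727)² = 4.199 × 10⁸ MeV², so pc = 2.049 × 10⁴ MeV.
λ = hc/(pc) = 1240 MeV·fm / 2.049 × 10⁴ MeV = 0.0605 fm.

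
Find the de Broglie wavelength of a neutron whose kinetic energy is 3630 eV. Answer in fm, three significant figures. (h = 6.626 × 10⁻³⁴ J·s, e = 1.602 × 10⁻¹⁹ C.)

KE = 3630 eV = 5.815 × 10⁻¹⁶ J.
p = √(2mKE) = √(2 × 1.675 × 10⁻²⁷ × 5.815 × 10⁻¹⁶) = 1.396 × 10⁻²¹ kg·m/s.
λ = h/p = 6.626 × 10⁻³⁴ / 1.396 × 10⁻²¹ = 4.75 × 10⁻¹³ m = 475 fm.

λ = 475 fm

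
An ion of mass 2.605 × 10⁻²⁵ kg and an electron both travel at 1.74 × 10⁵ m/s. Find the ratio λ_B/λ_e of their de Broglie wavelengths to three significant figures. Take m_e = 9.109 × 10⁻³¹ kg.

λ_B/λ_e = 3.50 × 10⁻⁶

At fixed v, p = mv so λ = h/(mv) ∝ 1/m.
λ_B/λ_e = m_e/m_B = 9.109 × 10⁻³¹/2.605 × 10⁻²⁵ = 3.50 × 10⁻⁶.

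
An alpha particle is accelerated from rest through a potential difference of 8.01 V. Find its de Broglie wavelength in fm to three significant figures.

KE = 2eV = 2 × 1.602 × 10⁻¹⁹ × 8.010 = 2.566 × 10⁻¹⁸ J.
p = √(2mKE) = √(2 × 6.645 × 10⁻²⁷ × 2.566 × 10⁻¹⁸) = 1.847 × 10⁻²² kg·m/s.
λ = h/p = 6.626 × 10⁻³⁴ / 1.847 × 10⁻²² = 3.59 × 10⁻¹² m = 3590 fm.

λ = 3590 fm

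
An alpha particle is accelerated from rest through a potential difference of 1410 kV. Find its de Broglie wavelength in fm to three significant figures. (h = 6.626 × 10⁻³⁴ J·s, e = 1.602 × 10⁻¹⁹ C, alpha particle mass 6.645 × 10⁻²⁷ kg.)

KE = 2eV = 2 × 1.602 × 10⁻¹⁹ × 1.410 × 10⁶ = 4.518 × 10⁻¹³ J.
p = √(2mKE) = √(2 × 6.645 × 10⁻²⁷ × 4.518 × 10⁻¹³) = 7.749 × 10⁻²⁰ kg·m/s.
λ = h/p = 6.626 × 10⁻³⁴ / 7.749 × 10⁻²⁰ = 8.55 × 10⁻¹⁵ m = 8.55 fm.

λ = 8.55 fm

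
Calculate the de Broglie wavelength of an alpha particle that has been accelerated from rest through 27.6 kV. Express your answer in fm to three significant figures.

λ = 61.1 fm

KE = 2eV = 2 × 1.602 × 10⁻¹⁹ × 2.760 × 10⁴ = 8.843 × 10⁻¹⁵ J.
p = √(2mKE) = √(2 × 6.645 × 10⁻²⁷ × 8.843 × 10⁻¹⁵) = 1.084 × 10⁻²⁰ kg·m/s.
λ = h/p = 6.626 × 10⁻³⁴ / 1.084 × 10⁻²⁰ = 6.11 × 10⁻¹⁴ m = 61.1 fm.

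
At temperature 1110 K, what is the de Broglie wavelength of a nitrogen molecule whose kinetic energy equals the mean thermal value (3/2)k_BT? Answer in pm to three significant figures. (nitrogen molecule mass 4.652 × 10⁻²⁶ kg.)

λ = 14.3 pm

KE = (3/2)k_BT = 1.5 × 1.381 × 10⁻²³ × 1110 = 2.299 × 10⁻²⁰ J.
p = √(2mKE) = √(2 × 4.652 × 10⁻²⁶ × 2.299 × 10⁻²⁰) = 4.625 × 10⁻²³ kg·m/s.
λ = h/p = 1.43 × 10⁻¹¹ m = 14.3 pm.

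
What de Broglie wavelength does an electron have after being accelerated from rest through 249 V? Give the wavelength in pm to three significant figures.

KE = eV = 1.602 × 10⁻¹⁹ × 249.0 = 3.989 × 10⁻¹⁷ J.
p = √(2mKE) = √(2 × 9.109 × 10⁻³¹ × 3.989 × 10⁻¹⁷) = 8.525 × 10⁻²⁴ kg·m/s.
λ = h/p = 6.626 × 10⁻³⁴ / 8.525 × 10⁻²⁴ = 7.77 × 10⁻¹¹ m = 77.7 pm.

λ = 77.7 pm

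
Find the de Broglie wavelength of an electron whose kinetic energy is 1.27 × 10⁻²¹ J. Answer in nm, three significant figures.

λ = 13.8 nm

p = √(2mKE) = √(2 × 9.109 × 10⁻³¹ × 1.270 × 10⁻²¹) = 4.810 × 10⁻²⁶ kg·m/s.
λ = h/p = 6.626 × 10⁻³⁴ / 4.810 × 10⁻²⁶ = 1.38 × 10⁻⁸ m = 13.8 nm.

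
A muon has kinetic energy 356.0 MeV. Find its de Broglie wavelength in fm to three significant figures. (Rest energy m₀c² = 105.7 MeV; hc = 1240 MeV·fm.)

λ = 2.76 fm

Total energy E = KE + m₀c² = 356.0 + 105.7 = 461.7 MeV.
(pc)² = E² − (m₀c²)² = (461.7)² − (105.7)² = 2.020 × 10⁵ MeV², so pc = 449.4 MeV.
λ = hc/(pc) = 1240 MeV·fm / 449.4 MeV = 2.76 fm.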